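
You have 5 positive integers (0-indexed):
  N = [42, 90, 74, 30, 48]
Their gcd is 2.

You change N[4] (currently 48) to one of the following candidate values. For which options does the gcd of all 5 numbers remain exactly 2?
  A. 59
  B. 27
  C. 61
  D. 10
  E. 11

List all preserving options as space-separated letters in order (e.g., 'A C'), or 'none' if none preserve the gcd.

Old gcd = 2; gcd of others (without N[4]) = 2
New gcd for candidate v: gcd(2, v). Preserves old gcd iff gcd(2, v) = 2.
  Option A: v=59, gcd(2,59)=1 -> changes
  Option B: v=27, gcd(2,27)=1 -> changes
  Option C: v=61, gcd(2,61)=1 -> changes
  Option D: v=10, gcd(2,10)=2 -> preserves
  Option E: v=11, gcd(2,11)=1 -> changes

Answer: D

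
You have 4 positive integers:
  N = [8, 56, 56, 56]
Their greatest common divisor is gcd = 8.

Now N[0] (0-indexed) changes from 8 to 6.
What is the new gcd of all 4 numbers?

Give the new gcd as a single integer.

Answer: 2

Derivation:
Numbers: [8, 56, 56, 56], gcd = 8
Change: index 0, 8 -> 6
gcd of the OTHER numbers (without index 0): gcd([56, 56, 56]) = 56
New gcd = gcd(g_others, new_val) = gcd(56, 6) = 2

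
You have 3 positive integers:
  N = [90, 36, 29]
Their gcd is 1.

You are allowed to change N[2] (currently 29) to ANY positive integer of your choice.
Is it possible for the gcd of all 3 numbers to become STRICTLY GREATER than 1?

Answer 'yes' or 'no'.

Current gcd = 1
gcd of all OTHER numbers (without N[2]=29): gcd([90, 36]) = 18
The new gcd after any change is gcd(18, new_value).
This can be at most 18.
Since 18 > old gcd 1, the gcd CAN increase (e.g., set N[2] = 18).

Answer: yes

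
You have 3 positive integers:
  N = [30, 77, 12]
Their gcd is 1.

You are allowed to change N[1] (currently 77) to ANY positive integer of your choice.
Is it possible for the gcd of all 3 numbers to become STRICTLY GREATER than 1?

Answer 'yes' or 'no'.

Answer: yes

Derivation:
Current gcd = 1
gcd of all OTHER numbers (without N[1]=77): gcd([30, 12]) = 6
The new gcd after any change is gcd(6, new_value).
This can be at most 6.
Since 6 > old gcd 1, the gcd CAN increase (e.g., set N[1] = 6).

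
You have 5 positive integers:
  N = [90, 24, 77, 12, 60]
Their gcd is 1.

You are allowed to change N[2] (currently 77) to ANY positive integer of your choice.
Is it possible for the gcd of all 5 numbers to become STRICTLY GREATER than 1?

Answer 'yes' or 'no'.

Answer: yes

Derivation:
Current gcd = 1
gcd of all OTHER numbers (without N[2]=77): gcd([90, 24, 12, 60]) = 6
The new gcd after any change is gcd(6, new_value).
This can be at most 6.
Since 6 > old gcd 1, the gcd CAN increase (e.g., set N[2] = 6).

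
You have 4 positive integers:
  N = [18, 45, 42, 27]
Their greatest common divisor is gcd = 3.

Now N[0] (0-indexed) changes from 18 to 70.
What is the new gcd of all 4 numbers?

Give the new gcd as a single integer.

Numbers: [18, 45, 42, 27], gcd = 3
Change: index 0, 18 -> 70
gcd of the OTHER numbers (without index 0): gcd([45, 42, 27]) = 3
New gcd = gcd(g_others, new_val) = gcd(3, 70) = 1

Answer: 1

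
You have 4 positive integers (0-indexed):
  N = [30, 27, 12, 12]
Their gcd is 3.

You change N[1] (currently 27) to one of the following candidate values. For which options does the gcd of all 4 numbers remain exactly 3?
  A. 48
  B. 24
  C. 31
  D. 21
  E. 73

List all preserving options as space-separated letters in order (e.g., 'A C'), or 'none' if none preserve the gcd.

Answer: D

Derivation:
Old gcd = 3; gcd of others (without N[1]) = 6
New gcd for candidate v: gcd(6, v). Preserves old gcd iff gcd(6, v) = 3.
  Option A: v=48, gcd(6,48)=6 -> changes
  Option B: v=24, gcd(6,24)=6 -> changes
  Option C: v=31, gcd(6,31)=1 -> changes
  Option D: v=21, gcd(6,21)=3 -> preserves
  Option E: v=73, gcd(6,73)=1 -> changes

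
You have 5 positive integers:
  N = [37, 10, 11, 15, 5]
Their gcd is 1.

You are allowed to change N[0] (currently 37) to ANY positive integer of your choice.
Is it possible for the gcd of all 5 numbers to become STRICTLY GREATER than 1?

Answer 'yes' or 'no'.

Answer: no

Derivation:
Current gcd = 1
gcd of all OTHER numbers (without N[0]=37): gcd([10, 11, 15, 5]) = 1
The new gcd after any change is gcd(1, new_value).
This can be at most 1.
Since 1 = old gcd 1, the gcd can only stay the same or decrease.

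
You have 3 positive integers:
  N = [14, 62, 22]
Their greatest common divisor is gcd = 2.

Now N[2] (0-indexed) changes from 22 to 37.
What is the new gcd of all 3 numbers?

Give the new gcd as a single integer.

Answer: 1

Derivation:
Numbers: [14, 62, 22], gcd = 2
Change: index 2, 22 -> 37
gcd of the OTHER numbers (without index 2): gcd([14, 62]) = 2
New gcd = gcd(g_others, new_val) = gcd(2, 37) = 1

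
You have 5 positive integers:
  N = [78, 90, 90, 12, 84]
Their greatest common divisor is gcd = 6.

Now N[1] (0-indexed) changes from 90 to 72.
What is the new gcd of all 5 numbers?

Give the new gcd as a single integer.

Answer: 6

Derivation:
Numbers: [78, 90, 90, 12, 84], gcd = 6
Change: index 1, 90 -> 72
gcd of the OTHER numbers (without index 1): gcd([78, 90, 12, 84]) = 6
New gcd = gcd(g_others, new_val) = gcd(6, 72) = 6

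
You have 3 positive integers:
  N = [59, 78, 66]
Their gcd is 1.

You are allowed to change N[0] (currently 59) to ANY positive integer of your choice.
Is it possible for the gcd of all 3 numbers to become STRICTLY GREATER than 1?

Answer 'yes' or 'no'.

Answer: yes

Derivation:
Current gcd = 1
gcd of all OTHER numbers (without N[0]=59): gcd([78, 66]) = 6
The new gcd after any change is gcd(6, new_value).
This can be at most 6.
Since 6 > old gcd 1, the gcd CAN increase (e.g., set N[0] = 6).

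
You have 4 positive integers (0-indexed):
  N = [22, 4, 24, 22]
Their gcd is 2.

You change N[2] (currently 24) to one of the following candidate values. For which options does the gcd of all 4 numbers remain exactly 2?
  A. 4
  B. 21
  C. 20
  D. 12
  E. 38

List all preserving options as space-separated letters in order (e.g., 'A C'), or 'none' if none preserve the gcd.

Answer: A C D E

Derivation:
Old gcd = 2; gcd of others (without N[2]) = 2
New gcd for candidate v: gcd(2, v). Preserves old gcd iff gcd(2, v) = 2.
  Option A: v=4, gcd(2,4)=2 -> preserves
  Option B: v=21, gcd(2,21)=1 -> changes
  Option C: v=20, gcd(2,20)=2 -> preserves
  Option D: v=12, gcd(2,12)=2 -> preserves
  Option E: v=38, gcd(2,38)=2 -> preserves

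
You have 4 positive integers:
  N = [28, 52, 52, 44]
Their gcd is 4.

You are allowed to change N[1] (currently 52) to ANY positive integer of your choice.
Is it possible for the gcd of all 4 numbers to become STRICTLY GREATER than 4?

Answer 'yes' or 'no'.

Current gcd = 4
gcd of all OTHER numbers (without N[1]=52): gcd([28, 52, 44]) = 4
The new gcd after any change is gcd(4, new_value).
This can be at most 4.
Since 4 = old gcd 4, the gcd can only stay the same or decrease.

Answer: no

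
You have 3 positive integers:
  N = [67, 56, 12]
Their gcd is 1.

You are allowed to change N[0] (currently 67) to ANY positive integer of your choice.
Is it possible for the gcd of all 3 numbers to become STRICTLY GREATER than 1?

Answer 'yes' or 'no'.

Answer: yes

Derivation:
Current gcd = 1
gcd of all OTHER numbers (without N[0]=67): gcd([56, 12]) = 4
The new gcd after any change is gcd(4, new_value).
This can be at most 4.
Since 4 > old gcd 1, the gcd CAN increase (e.g., set N[0] = 4).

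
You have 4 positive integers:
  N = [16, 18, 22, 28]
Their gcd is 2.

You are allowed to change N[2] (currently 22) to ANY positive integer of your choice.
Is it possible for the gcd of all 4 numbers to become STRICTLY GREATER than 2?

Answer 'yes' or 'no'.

Current gcd = 2
gcd of all OTHER numbers (without N[2]=22): gcd([16, 18, 28]) = 2
The new gcd after any change is gcd(2, new_value).
This can be at most 2.
Since 2 = old gcd 2, the gcd can only stay the same or decrease.

Answer: no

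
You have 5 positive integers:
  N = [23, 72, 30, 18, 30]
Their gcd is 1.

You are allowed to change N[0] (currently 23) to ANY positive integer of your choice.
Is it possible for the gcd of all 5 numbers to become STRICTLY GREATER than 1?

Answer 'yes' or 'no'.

Current gcd = 1
gcd of all OTHER numbers (without N[0]=23): gcd([72, 30, 18, 30]) = 6
The new gcd after any change is gcd(6, new_value).
This can be at most 6.
Since 6 > old gcd 1, the gcd CAN increase (e.g., set N[0] = 6).

Answer: yes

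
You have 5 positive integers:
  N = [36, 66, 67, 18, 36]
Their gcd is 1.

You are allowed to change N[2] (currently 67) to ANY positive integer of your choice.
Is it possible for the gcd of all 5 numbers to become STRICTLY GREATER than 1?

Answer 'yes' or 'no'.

Answer: yes

Derivation:
Current gcd = 1
gcd of all OTHER numbers (without N[2]=67): gcd([36, 66, 18, 36]) = 6
The new gcd after any change is gcd(6, new_value).
This can be at most 6.
Since 6 > old gcd 1, the gcd CAN increase (e.g., set N[2] = 6).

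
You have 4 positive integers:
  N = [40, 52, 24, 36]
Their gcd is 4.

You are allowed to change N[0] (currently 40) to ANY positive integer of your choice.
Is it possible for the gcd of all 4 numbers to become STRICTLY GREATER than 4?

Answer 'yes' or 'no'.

Answer: no

Derivation:
Current gcd = 4
gcd of all OTHER numbers (without N[0]=40): gcd([52, 24, 36]) = 4
The new gcd after any change is gcd(4, new_value).
This can be at most 4.
Since 4 = old gcd 4, the gcd can only stay the same or decrease.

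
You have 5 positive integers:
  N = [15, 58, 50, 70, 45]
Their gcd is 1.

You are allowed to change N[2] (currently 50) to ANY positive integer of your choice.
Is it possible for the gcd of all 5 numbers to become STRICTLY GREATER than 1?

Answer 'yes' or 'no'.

Current gcd = 1
gcd of all OTHER numbers (without N[2]=50): gcd([15, 58, 70, 45]) = 1
The new gcd after any change is gcd(1, new_value).
This can be at most 1.
Since 1 = old gcd 1, the gcd can only stay the same or decrease.

Answer: no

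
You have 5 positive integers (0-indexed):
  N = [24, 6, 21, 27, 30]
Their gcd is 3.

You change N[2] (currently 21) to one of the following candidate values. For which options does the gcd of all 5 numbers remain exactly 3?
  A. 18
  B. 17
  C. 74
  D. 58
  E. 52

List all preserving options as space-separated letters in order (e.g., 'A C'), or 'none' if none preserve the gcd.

Old gcd = 3; gcd of others (without N[2]) = 3
New gcd for candidate v: gcd(3, v). Preserves old gcd iff gcd(3, v) = 3.
  Option A: v=18, gcd(3,18)=3 -> preserves
  Option B: v=17, gcd(3,17)=1 -> changes
  Option C: v=74, gcd(3,74)=1 -> changes
  Option D: v=58, gcd(3,58)=1 -> changes
  Option E: v=52, gcd(3,52)=1 -> changes

Answer: A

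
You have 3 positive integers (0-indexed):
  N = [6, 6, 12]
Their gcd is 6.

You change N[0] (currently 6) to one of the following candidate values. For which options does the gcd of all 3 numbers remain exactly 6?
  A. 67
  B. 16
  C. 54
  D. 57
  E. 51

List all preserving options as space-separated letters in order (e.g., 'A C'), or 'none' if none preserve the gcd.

Answer: C

Derivation:
Old gcd = 6; gcd of others (without N[0]) = 6
New gcd for candidate v: gcd(6, v). Preserves old gcd iff gcd(6, v) = 6.
  Option A: v=67, gcd(6,67)=1 -> changes
  Option B: v=16, gcd(6,16)=2 -> changes
  Option C: v=54, gcd(6,54)=6 -> preserves
  Option D: v=57, gcd(6,57)=3 -> changes
  Option E: v=51, gcd(6,51)=3 -> changes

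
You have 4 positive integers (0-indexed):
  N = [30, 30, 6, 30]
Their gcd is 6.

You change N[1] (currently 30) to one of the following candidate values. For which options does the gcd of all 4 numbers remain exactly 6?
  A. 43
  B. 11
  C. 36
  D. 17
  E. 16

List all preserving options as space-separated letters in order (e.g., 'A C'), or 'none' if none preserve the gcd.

Old gcd = 6; gcd of others (without N[1]) = 6
New gcd for candidate v: gcd(6, v). Preserves old gcd iff gcd(6, v) = 6.
  Option A: v=43, gcd(6,43)=1 -> changes
  Option B: v=11, gcd(6,11)=1 -> changes
  Option C: v=36, gcd(6,36)=6 -> preserves
  Option D: v=17, gcd(6,17)=1 -> changes
  Option E: v=16, gcd(6,16)=2 -> changes

Answer: C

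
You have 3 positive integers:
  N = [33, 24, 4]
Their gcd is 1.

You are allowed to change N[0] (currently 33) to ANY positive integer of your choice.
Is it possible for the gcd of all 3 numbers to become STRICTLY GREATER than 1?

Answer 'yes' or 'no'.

Answer: yes

Derivation:
Current gcd = 1
gcd of all OTHER numbers (without N[0]=33): gcd([24, 4]) = 4
The new gcd after any change is gcd(4, new_value).
This can be at most 4.
Since 4 > old gcd 1, the gcd CAN increase (e.g., set N[0] = 4).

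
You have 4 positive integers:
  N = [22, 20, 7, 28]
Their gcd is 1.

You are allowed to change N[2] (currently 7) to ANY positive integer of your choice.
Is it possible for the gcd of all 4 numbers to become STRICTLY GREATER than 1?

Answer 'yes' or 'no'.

Answer: yes

Derivation:
Current gcd = 1
gcd of all OTHER numbers (without N[2]=7): gcd([22, 20, 28]) = 2
The new gcd after any change is gcd(2, new_value).
This can be at most 2.
Since 2 > old gcd 1, the gcd CAN increase (e.g., set N[2] = 2).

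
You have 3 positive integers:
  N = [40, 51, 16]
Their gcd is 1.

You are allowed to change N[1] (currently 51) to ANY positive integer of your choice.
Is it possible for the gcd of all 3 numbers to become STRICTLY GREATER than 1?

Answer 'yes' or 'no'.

Answer: yes

Derivation:
Current gcd = 1
gcd of all OTHER numbers (without N[1]=51): gcd([40, 16]) = 8
The new gcd after any change is gcd(8, new_value).
This can be at most 8.
Since 8 > old gcd 1, the gcd CAN increase (e.g., set N[1] = 8).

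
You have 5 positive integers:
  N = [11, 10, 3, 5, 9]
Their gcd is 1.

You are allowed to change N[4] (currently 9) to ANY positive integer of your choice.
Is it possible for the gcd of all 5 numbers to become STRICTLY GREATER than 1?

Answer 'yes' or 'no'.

Current gcd = 1
gcd of all OTHER numbers (without N[4]=9): gcd([11, 10, 3, 5]) = 1
The new gcd after any change is gcd(1, new_value).
This can be at most 1.
Since 1 = old gcd 1, the gcd can only stay the same or decrease.

Answer: no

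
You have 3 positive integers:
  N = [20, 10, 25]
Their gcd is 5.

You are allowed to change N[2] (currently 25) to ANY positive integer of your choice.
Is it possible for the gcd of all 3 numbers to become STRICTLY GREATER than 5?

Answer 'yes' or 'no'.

Current gcd = 5
gcd of all OTHER numbers (without N[2]=25): gcd([20, 10]) = 10
The new gcd after any change is gcd(10, new_value).
This can be at most 10.
Since 10 > old gcd 5, the gcd CAN increase (e.g., set N[2] = 10).

Answer: yes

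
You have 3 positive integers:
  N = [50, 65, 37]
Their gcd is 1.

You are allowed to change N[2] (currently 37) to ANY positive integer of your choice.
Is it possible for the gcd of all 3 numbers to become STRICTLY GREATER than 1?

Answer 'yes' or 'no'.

Current gcd = 1
gcd of all OTHER numbers (without N[2]=37): gcd([50, 65]) = 5
The new gcd after any change is gcd(5, new_value).
This can be at most 5.
Since 5 > old gcd 1, the gcd CAN increase (e.g., set N[2] = 5).

Answer: yes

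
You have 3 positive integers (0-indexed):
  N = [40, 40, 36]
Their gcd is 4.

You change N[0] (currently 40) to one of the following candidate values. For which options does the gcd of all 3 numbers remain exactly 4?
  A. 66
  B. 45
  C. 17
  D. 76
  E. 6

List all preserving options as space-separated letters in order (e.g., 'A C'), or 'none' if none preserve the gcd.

Answer: D

Derivation:
Old gcd = 4; gcd of others (without N[0]) = 4
New gcd for candidate v: gcd(4, v). Preserves old gcd iff gcd(4, v) = 4.
  Option A: v=66, gcd(4,66)=2 -> changes
  Option B: v=45, gcd(4,45)=1 -> changes
  Option C: v=17, gcd(4,17)=1 -> changes
  Option D: v=76, gcd(4,76)=4 -> preserves
  Option E: v=6, gcd(4,6)=2 -> changes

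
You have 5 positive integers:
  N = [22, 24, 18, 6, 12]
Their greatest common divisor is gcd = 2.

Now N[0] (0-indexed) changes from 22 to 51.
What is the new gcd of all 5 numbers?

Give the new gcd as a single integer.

Answer: 3

Derivation:
Numbers: [22, 24, 18, 6, 12], gcd = 2
Change: index 0, 22 -> 51
gcd of the OTHER numbers (without index 0): gcd([24, 18, 6, 12]) = 6
New gcd = gcd(g_others, new_val) = gcd(6, 51) = 3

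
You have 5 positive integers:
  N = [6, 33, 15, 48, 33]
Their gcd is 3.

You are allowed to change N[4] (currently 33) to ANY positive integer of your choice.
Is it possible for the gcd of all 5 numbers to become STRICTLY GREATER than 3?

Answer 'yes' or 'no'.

Answer: no

Derivation:
Current gcd = 3
gcd of all OTHER numbers (without N[4]=33): gcd([6, 33, 15, 48]) = 3
The new gcd after any change is gcd(3, new_value).
This can be at most 3.
Since 3 = old gcd 3, the gcd can only stay the same or decrease.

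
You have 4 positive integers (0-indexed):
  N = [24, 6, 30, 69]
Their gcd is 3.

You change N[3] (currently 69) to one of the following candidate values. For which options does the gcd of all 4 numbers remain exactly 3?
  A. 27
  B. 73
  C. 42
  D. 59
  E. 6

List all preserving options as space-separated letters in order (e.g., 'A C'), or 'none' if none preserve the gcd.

Answer: A

Derivation:
Old gcd = 3; gcd of others (without N[3]) = 6
New gcd for candidate v: gcd(6, v). Preserves old gcd iff gcd(6, v) = 3.
  Option A: v=27, gcd(6,27)=3 -> preserves
  Option B: v=73, gcd(6,73)=1 -> changes
  Option C: v=42, gcd(6,42)=6 -> changes
  Option D: v=59, gcd(6,59)=1 -> changes
  Option E: v=6, gcd(6,6)=6 -> changes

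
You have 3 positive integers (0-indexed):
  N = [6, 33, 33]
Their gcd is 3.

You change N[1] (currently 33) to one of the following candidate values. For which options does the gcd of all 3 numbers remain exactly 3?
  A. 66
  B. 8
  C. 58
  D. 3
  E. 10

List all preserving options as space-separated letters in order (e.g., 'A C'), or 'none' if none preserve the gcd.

Old gcd = 3; gcd of others (without N[1]) = 3
New gcd for candidate v: gcd(3, v). Preserves old gcd iff gcd(3, v) = 3.
  Option A: v=66, gcd(3,66)=3 -> preserves
  Option B: v=8, gcd(3,8)=1 -> changes
  Option C: v=58, gcd(3,58)=1 -> changes
  Option D: v=3, gcd(3,3)=3 -> preserves
  Option E: v=10, gcd(3,10)=1 -> changes

Answer: A D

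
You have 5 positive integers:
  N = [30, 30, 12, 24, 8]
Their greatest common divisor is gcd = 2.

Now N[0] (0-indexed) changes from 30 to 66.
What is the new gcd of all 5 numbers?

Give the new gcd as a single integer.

Answer: 2

Derivation:
Numbers: [30, 30, 12, 24, 8], gcd = 2
Change: index 0, 30 -> 66
gcd of the OTHER numbers (without index 0): gcd([30, 12, 24, 8]) = 2
New gcd = gcd(g_others, new_val) = gcd(2, 66) = 2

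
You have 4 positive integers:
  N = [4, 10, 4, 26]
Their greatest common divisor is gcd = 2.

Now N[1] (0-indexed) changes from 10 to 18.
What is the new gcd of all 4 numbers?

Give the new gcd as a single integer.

Numbers: [4, 10, 4, 26], gcd = 2
Change: index 1, 10 -> 18
gcd of the OTHER numbers (without index 1): gcd([4, 4, 26]) = 2
New gcd = gcd(g_others, new_val) = gcd(2, 18) = 2

Answer: 2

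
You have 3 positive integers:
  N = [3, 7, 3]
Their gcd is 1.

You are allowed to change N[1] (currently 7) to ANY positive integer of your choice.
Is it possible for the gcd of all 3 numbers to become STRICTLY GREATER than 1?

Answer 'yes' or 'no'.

Answer: yes

Derivation:
Current gcd = 1
gcd of all OTHER numbers (without N[1]=7): gcd([3, 3]) = 3
The new gcd after any change is gcd(3, new_value).
This can be at most 3.
Since 3 > old gcd 1, the gcd CAN increase (e.g., set N[1] = 3).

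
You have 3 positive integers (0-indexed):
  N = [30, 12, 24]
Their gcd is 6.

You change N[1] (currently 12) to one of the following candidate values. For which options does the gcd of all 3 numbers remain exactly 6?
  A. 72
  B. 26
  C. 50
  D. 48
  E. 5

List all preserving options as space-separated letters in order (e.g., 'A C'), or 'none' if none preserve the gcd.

Old gcd = 6; gcd of others (without N[1]) = 6
New gcd for candidate v: gcd(6, v). Preserves old gcd iff gcd(6, v) = 6.
  Option A: v=72, gcd(6,72)=6 -> preserves
  Option B: v=26, gcd(6,26)=2 -> changes
  Option C: v=50, gcd(6,50)=2 -> changes
  Option D: v=48, gcd(6,48)=6 -> preserves
  Option E: v=5, gcd(6,5)=1 -> changes

Answer: A D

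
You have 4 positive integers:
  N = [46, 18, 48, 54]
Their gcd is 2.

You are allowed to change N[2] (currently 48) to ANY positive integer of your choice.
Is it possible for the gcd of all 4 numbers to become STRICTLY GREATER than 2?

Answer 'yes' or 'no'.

Current gcd = 2
gcd of all OTHER numbers (without N[2]=48): gcd([46, 18, 54]) = 2
The new gcd after any change is gcd(2, new_value).
This can be at most 2.
Since 2 = old gcd 2, the gcd can only stay the same or decrease.

Answer: no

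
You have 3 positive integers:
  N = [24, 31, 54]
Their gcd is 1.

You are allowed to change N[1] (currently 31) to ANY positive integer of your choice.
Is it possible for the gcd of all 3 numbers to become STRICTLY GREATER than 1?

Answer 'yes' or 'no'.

Answer: yes

Derivation:
Current gcd = 1
gcd of all OTHER numbers (without N[1]=31): gcd([24, 54]) = 6
The new gcd after any change is gcd(6, new_value).
This can be at most 6.
Since 6 > old gcd 1, the gcd CAN increase (e.g., set N[1] = 6).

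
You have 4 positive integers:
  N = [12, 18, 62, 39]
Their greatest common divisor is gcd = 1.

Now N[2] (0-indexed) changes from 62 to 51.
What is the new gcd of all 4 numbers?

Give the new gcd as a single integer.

Numbers: [12, 18, 62, 39], gcd = 1
Change: index 2, 62 -> 51
gcd of the OTHER numbers (without index 2): gcd([12, 18, 39]) = 3
New gcd = gcd(g_others, new_val) = gcd(3, 51) = 3

Answer: 3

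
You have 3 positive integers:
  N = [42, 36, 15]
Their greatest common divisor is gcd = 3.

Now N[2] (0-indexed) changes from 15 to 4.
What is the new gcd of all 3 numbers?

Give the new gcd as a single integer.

Numbers: [42, 36, 15], gcd = 3
Change: index 2, 15 -> 4
gcd of the OTHER numbers (without index 2): gcd([42, 36]) = 6
New gcd = gcd(g_others, new_val) = gcd(6, 4) = 2

Answer: 2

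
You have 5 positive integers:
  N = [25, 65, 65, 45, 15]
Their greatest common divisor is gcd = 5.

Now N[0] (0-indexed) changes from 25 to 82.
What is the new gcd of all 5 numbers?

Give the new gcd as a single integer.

Numbers: [25, 65, 65, 45, 15], gcd = 5
Change: index 0, 25 -> 82
gcd of the OTHER numbers (without index 0): gcd([65, 65, 45, 15]) = 5
New gcd = gcd(g_others, new_val) = gcd(5, 82) = 1

Answer: 1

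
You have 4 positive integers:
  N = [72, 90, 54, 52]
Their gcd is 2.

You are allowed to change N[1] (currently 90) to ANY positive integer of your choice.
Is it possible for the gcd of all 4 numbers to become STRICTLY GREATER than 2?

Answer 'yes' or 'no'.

Current gcd = 2
gcd of all OTHER numbers (without N[1]=90): gcd([72, 54, 52]) = 2
The new gcd after any change is gcd(2, new_value).
This can be at most 2.
Since 2 = old gcd 2, the gcd can only stay the same or decrease.

Answer: no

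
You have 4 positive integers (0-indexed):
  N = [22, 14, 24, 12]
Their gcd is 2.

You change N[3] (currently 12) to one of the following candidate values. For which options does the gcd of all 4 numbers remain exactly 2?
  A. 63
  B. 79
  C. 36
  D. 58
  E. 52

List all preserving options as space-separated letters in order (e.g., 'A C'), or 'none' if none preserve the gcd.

Answer: C D E

Derivation:
Old gcd = 2; gcd of others (without N[3]) = 2
New gcd for candidate v: gcd(2, v). Preserves old gcd iff gcd(2, v) = 2.
  Option A: v=63, gcd(2,63)=1 -> changes
  Option B: v=79, gcd(2,79)=1 -> changes
  Option C: v=36, gcd(2,36)=2 -> preserves
  Option D: v=58, gcd(2,58)=2 -> preserves
  Option E: v=52, gcd(2,52)=2 -> preserves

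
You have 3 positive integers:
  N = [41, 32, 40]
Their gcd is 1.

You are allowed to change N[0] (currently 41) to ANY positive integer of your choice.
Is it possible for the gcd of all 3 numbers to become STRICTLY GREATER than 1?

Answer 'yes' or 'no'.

Current gcd = 1
gcd of all OTHER numbers (without N[0]=41): gcd([32, 40]) = 8
The new gcd after any change is gcd(8, new_value).
This can be at most 8.
Since 8 > old gcd 1, the gcd CAN increase (e.g., set N[0] = 8).

Answer: yes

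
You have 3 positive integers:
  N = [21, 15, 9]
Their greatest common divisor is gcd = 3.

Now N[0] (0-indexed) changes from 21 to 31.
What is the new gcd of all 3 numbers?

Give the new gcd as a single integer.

Answer: 1

Derivation:
Numbers: [21, 15, 9], gcd = 3
Change: index 0, 21 -> 31
gcd of the OTHER numbers (without index 0): gcd([15, 9]) = 3
New gcd = gcd(g_others, new_val) = gcd(3, 31) = 1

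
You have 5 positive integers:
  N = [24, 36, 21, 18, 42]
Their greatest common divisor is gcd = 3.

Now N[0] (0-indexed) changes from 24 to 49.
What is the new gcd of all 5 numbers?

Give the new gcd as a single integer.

Numbers: [24, 36, 21, 18, 42], gcd = 3
Change: index 0, 24 -> 49
gcd of the OTHER numbers (without index 0): gcd([36, 21, 18, 42]) = 3
New gcd = gcd(g_others, new_val) = gcd(3, 49) = 1

Answer: 1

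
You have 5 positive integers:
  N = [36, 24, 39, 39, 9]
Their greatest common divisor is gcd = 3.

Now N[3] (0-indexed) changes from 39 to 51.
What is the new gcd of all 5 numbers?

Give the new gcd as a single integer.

Answer: 3

Derivation:
Numbers: [36, 24, 39, 39, 9], gcd = 3
Change: index 3, 39 -> 51
gcd of the OTHER numbers (without index 3): gcd([36, 24, 39, 9]) = 3
New gcd = gcd(g_others, new_val) = gcd(3, 51) = 3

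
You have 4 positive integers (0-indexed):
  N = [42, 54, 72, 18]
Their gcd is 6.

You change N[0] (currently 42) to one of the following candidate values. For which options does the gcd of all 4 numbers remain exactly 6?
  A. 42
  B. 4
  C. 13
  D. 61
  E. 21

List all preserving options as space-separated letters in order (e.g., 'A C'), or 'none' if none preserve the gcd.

Answer: A

Derivation:
Old gcd = 6; gcd of others (without N[0]) = 18
New gcd for candidate v: gcd(18, v). Preserves old gcd iff gcd(18, v) = 6.
  Option A: v=42, gcd(18,42)=6 -> preserves
  Option B: v=4, gcd(18,4)=2 -> changes
  Option C: v=13, gcd(18,13)=1 -> changes
  Option D: v=61, gcd(18,61)=1 -> changes
  Option E: v=21, gcd(18,21)=3 -> changes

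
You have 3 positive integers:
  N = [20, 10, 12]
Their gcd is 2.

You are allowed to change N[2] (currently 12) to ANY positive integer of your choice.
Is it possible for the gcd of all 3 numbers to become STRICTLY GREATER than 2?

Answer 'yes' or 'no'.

Current gcd = 2
gcd of all OTHER numbers (without N[2]=12): gcd([20, 10]) = 10
The new gcd after any change is gcd(10, new_value).
This can be at most 10.
Since 10 > old gcd 2, the gcd CAN increase (e.g., set N[2] = 10).

Answer: yes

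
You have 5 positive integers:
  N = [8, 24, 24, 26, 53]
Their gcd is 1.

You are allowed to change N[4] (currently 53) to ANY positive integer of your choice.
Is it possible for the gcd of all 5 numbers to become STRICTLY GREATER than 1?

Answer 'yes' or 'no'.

Answer: yes

Derivation:
Current gcd = 1
gcd of all OTHER numbers (without N[4]=53): gcd([8, 24, 24, 26]) = 2
The new gcd after any change is gcd(2, new_value).
This can be at most 2.
Since 2 > old gcd 1, the gcd CAN increase (e.g., set N[4] = 2).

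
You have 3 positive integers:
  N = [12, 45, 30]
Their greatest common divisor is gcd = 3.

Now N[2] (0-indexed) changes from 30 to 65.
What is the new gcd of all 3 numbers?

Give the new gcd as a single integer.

Answer: 1

Derivation:
Numbers: [12, 45, 30], gcd = 3
Change: index 2, 30 -> 65
gcd of the OTHER numbers (without index 2): gcd([12, 45]) = 3
New gcd = gcd(g_others, new_val) = gcd(3, 65) = 1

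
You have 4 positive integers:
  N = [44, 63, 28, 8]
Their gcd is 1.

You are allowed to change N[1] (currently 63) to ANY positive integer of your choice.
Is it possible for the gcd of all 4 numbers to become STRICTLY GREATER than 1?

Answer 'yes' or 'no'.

Answer: yes

Derivation:
Current gcd = 1
gcd of all OTHER numbers (without N[1]=63): gcd([44, 28, 8]) = 4
The new gcd after any change is gcd(4, new_value).
This can be at most 4.
Since 4 > old gcd 1, the gcd CAN increase (e.g., set N[1] = 4).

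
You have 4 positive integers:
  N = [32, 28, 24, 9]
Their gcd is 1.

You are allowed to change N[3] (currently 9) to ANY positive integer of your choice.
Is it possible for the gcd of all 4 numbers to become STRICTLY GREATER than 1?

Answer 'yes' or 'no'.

Current gcd = 1
gcd of all OTHER numbers (without N[3]=9): gcd([32, 28, 24]) = 4
The new gcd after any change is gcd(4, new_value).
This can be at most 4.
Since 4 > old gcd 1, the gcd CAN increase (e.g., set N[3] = 4).

Answer: yes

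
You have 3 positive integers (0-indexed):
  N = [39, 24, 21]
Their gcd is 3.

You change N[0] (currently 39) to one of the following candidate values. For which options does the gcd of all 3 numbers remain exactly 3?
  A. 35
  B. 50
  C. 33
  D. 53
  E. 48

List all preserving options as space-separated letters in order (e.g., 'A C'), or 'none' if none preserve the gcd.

Answer: C E

Derivation:
Old gcd = 3; gcd of others (without N[0]) = 3
New gcd for candidate v: gcd(3, v). Preserves old gcd iff gcd(3, v) = 3.
  Option A: v=35, gcd(3,35)=1 -> changes
  Option B: v=50, gcd(3,50)=1 -> changes
  Option C: v=33, gcd(3,33)=3 -> preserves
  Option D: v=53, gcd(3,53)=1 -> changes
  Option E: v=48, gcd(3,48)=3 -> preserves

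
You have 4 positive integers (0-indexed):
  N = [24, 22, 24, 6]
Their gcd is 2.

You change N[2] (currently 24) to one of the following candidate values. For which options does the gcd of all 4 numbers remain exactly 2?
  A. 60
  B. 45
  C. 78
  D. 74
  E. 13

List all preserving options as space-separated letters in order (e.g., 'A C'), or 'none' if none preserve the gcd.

Answer: A C D

Derivation:
Old gcd = 2; gcd of others (without N[2]) = 2
New gcd for candidate v: gcd(2, v). Preserves old gcd iff gcd(2, v) = 2.
  Option A: v=60, gcd(2,60)=2 -> preserves
  Option B: v=45, gcd(2,45)=1 -> changes
  Option C: v=78, gcd(2,78)=2 -> preserves
  Option D: v=74, gcd(2,74)=2 -> preserves
  Option E: v=13, gcd(2,13)=1 -> changes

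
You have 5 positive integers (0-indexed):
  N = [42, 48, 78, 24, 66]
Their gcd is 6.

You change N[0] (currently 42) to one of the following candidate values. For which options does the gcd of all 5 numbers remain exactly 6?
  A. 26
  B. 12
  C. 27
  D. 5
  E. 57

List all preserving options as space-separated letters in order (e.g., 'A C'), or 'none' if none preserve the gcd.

Old gcd = 6; gcd of others (without N[0]) = 6
New gcd for candidate v: gcd(6, v). Preserves old gcd iff gcd(6, v) = 6.
  Option A: v=26, gcd(6,26)=2 -> changes
  Option B: v=12, gcd(6,12)=6 -> preserves
  Option C: v=27, gcd(6,27)=3 -> changes
  Option D: v=5, gcd(6,5)=1 -> changes
  Option E: v=57, gcd(6,57)=3 -> changes

Answer: B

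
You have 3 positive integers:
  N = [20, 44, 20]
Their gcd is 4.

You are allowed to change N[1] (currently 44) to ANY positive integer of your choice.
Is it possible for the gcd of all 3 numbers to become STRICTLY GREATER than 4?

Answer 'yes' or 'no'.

Answer: yes

Derivation:
Current gcd = 4
gcd of all OTHER numbers (without N[1]=44): gcd([20, 20]) = 20
The new gcd after any change is gcd(20, new_value).
This can be at most 20.
Since 20 > old gcd 4, the gcd CAN increase (e.g., set N[1] = 20).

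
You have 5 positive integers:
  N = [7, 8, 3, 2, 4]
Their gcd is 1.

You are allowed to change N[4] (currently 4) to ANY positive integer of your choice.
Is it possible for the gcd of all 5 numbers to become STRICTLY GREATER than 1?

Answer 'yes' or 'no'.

Current gcd = 1
gcd of all OTHER numbers (without N[4]=4): gcd([7, 8, 3, 2]) = 1
The new gcd after any change is gcd(1, new_value).
This can be at most 1.
Since 1 = old gcd 1, the gcd can only stay the same or decrease.

Answer: no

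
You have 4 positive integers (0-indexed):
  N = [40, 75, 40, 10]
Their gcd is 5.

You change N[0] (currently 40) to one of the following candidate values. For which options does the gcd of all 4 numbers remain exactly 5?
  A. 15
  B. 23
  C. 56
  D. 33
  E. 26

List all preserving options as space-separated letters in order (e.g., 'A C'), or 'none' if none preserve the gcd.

Answer: A

Derivation:
Old gcd = 5; gcd of others (without N[0]) = 5
New gcd for candidate v: gcd(5, v). Preserves old gcd iff gcd(5, v) = 5.
  Option A: v=15, gcd(5,15)=5 -> preserves
  Option B: v=23, gcd(5,23)=1 -> changes
  Option C: v=56, gcd(5,56)=1 -> changes
  Option D: v=33, gcd(5,33)=1 -> changes
  Option E: v=26, gcd(5,26)=1 -> changes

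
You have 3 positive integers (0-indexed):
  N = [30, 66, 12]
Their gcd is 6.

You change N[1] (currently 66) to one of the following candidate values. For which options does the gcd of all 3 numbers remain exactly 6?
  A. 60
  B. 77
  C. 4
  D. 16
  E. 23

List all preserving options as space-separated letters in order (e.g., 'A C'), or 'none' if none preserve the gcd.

Old gcd = 6; gcd of others (without N[1]) = 6
New gcd for candidate v: gcd(6, v). Preserves old gcd iff gcd(6, v) = 6.
  Option A: v=60, gcd(6,60)=6 -> preserves
  Option B: v=77, gcd(6,77)=1 -> changes
  Option C: v=4, gcd(6,4)=2 -> changes
  Option D: v=16, gcd(6,16)=2 -> changes
  Option E: v=23, gcd(6,23)=1 -> changes

Answer: A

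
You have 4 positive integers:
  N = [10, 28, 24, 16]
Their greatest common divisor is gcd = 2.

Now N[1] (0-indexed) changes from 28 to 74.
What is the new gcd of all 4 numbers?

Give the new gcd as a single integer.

Numbers: [10, 28, 24, 16], gcd = 2
Change: index 1, 28 -> 74
gcd of the OTHER numbers (without index 1): gcd([10, 24, 16]) = 2
New gcd = gcd(g_others, new_val) = gcd(2, 74) = 2

Answer: 2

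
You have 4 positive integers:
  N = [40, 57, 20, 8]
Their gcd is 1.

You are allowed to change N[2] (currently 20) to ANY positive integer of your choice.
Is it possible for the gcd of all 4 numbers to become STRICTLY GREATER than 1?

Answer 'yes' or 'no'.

Current gcd = 1
gcd of all OTHER numbers (without N[2]=20): gcd([40, 57, 8]) = 1
The new gcd after any change is gcd(1, new_value).
This can be at most 1.
Since 1 = old gcd 1, the gcd can only stay the same or decrease.

Answer: no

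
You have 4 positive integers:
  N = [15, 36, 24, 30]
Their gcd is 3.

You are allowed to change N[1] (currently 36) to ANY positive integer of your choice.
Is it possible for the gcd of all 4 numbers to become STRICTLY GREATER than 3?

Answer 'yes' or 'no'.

Current gcd = 3
gcd of all OTHER numbers (without N[1]=36): gcd([15, 24, 30]) = 3
The new gcd after any change is gcd(3, new_value).
This can be at most 3.
Since 3 = old gcd 3, the gcd can only stay the same or decrease.

Answer: no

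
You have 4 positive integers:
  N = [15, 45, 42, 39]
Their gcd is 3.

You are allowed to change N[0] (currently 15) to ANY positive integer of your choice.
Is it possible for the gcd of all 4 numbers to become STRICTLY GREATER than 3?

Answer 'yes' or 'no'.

Current gcd = 3
gcd of all OTHER numbers (without N[0]=15): gcd([45, 42, 39]) = 3
The new gcd after any change is gcd(3, new_value).
This can be at most 3.
Since 3 = old gcd 3, the gcd can only stay the same or decrease.

Answer: no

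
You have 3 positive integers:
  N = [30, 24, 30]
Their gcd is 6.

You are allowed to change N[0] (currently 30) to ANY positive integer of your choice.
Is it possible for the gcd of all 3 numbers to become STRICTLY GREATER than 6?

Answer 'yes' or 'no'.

Current gcd = 6
gcd of all OTHER numbers (without N[0]=30): gcd([24, 30]) = 6
The new gcd after any change is gcd(6, new_value).
This can be at most 6.
Since 6 = old gcd 6, the gcd can only stay the same or decrease.

Answer: no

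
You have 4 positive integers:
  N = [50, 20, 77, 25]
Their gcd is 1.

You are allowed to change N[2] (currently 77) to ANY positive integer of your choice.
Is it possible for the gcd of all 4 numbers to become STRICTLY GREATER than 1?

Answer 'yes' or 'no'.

Answer: yes

Derivation:
Current gcd = 1
gcd of all OTHER numbers (without N[2]=77): gcd([50, 20, 25]) = 5
The new gcd after any change is gcd(5, new_value).
This can be at most 5.
Since 5 > old gcd 1, the gcd CAN increase (e.g., set N[2] = 5).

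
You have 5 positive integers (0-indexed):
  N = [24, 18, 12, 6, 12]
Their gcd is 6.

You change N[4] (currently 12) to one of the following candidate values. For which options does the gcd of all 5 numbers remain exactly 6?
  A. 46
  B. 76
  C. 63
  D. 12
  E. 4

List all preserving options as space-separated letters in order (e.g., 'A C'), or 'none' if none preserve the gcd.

Old gcd = 6; gcd of others (without N[4]) = 6
New gcd for candidate v: gcd(6, v). Preserves old gcd iff gcd(6, v) = 6.
  Option A: v=46, gcd(6,46)=2 -> changes
  Option B: v=76, gcd(6,76)=2 -> changes
  Option C: v=63, gcd(6,63)=3 -> changes
  Option D: v=12, gcd(6,12)=6 -> preserves
  Option E: v=4, gcd(6,4)=2 -> changes

Answer: D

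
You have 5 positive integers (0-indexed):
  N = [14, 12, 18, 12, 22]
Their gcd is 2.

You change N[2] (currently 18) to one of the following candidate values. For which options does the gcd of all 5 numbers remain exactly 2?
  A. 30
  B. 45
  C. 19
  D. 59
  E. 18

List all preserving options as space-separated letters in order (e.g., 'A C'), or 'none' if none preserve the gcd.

Answer: A E

Derivation:
Old gcd = 2; gcd of others (without N[2]) = 2
New gcd for candidate v: gcd(2, v). Preserves old gcd iff gcd(2, v) = 2.
  Option A: v=30, gcd(2,30)=2 -> preserves
  Option B: v=45, gcd(2,45)=1 -> changes
  Option C: v=19, gcd(2,19)=1 -> changes
  Option D: v=59, gcd(2,59)=1 -> changes
  Option E: v=18, gcd(2,18)=2 -> preserves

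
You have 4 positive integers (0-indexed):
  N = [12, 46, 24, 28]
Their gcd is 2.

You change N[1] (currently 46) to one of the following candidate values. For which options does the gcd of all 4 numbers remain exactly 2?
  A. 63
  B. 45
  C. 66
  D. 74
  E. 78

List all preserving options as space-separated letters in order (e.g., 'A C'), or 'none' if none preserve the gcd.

Old gcd = 2; gcd of others (without N[1]) = 4
New gcd for candidate v: gcd(4, v). Preserves old gcd iff gcd(4, v) = 2.
  Option A: v=63, gcd(4,63)=1 -> changes
  Option B: v=45, gcd(4,45)=1 -> changes
  Option C: v=66, gcd(4,66)=2 -> preserves
  Option D: v=74, gcd(4,74)=2 -> preserves
  Option E: v=78, gcd(4,78)=2 -> preserves

Answer: C D E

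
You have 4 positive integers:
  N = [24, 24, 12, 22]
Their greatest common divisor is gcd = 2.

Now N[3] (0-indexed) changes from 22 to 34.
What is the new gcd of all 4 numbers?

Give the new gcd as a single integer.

Numbers: [24, 24, 12, 22], gcd = 2
Change: index 3, 22 -> 34
gcd of the OTHER numbers (without index 3): gcd([24, 24, 12]) = 12
New gcd = gcd(g_others, new_val) = gcd(12, 34) = 2

Answer: 2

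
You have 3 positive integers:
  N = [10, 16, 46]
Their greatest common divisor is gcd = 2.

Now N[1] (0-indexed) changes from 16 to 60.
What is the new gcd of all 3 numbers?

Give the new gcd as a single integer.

Answer: 2

Derivation:
Numbers: [10, 16, 46], gcd = 2
Change: index 1, 16 -> 60
gcd of the OTHER numbers (without index 1): gcd([10, 46]) = 2
New gcd = gcd(g_others, new_val) = gcd(2, 60) = 2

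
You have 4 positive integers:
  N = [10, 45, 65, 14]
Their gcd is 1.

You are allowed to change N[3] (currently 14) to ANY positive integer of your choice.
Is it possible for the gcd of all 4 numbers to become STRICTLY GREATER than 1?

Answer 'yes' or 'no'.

Current gcd = 1
gcd of all OTHER numbers (without N[3]=14): gcd([10, 45, 65]) = 5
The new gcd after any change is gcd(5, new_value).
This can be at most 5.
Since 5 > old gcd 1, the gcd CAN increase (e.g., set N[3] = 5).

Answer: yes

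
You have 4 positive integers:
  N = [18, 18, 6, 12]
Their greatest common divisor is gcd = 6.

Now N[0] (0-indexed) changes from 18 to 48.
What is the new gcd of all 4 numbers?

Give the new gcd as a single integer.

Answer: 6

Derivation:
Numbers: [18, 18, 6, 12], gcd = 6
Change: index 0, 18 -> 48
gcd of the OTHER numbers (without index 0): gcd([18, 6, 12]) = 6
New gcd = gcd(g_others, new_val) = gcd(6, 48) = 6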